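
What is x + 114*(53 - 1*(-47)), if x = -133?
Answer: 11267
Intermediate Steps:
x + 114*(53 - 1*(-47)) = -133 + 114*(53 - 1*(-47)) = -133 + 114*(53 + 47) = -133 + 114*100 = -133 + 11400 = 11267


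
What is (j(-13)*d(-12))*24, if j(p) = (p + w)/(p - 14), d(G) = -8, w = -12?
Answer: -1600/9 ≈ -177.78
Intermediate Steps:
j(p) = (-12 + p)/(-14 + p) (j(p) = (p - 12)/(p - 14) = (-12 + p)/(-14 + p))
(j(-13)*d(-12))*24 = (((-12 - 13)/(-14 - 13))*(-8))*24 = ((-25/(-27))*(-8))*24 = (-1/27*(-25)*(-8))*24 = ((25/27)*(-8))*24 = -200/27*24 = -1600/9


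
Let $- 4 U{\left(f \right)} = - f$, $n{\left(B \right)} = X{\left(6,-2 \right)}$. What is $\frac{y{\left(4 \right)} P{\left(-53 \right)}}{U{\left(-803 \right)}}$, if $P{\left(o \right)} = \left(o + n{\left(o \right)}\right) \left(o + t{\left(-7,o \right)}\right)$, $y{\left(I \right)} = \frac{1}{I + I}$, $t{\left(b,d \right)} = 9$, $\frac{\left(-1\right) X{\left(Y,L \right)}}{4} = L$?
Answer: $- \frac{90}{73} \approx -1.2329$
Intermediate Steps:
$X{\left(Y,L \right)} = - 4 L$
$n{\left(B \right)} = 8$ ($n{\left(B \right)} = \left(-4\right) \left(-2\right) = 8$)
$y{\left(I \right)} = \frac{1}{2 I}$
$U{\left(f \right)} = \frac{f}{4}$ ($U{\left(f \right)} = - \frac{\left(-1\right) f}{4} = \frac{f}{4}$)
$P{\left(o \right)} = \left(8 + o\right) \left(9 + o\right)$ ($P{\left(o \right)} = \left(o + 8\right) \left(o + 9\right) = \left(8 + o\right) \left(9 + o\right)$)
$\frac{y{\left(4 \right)} P{\left(-53 \right)}}{U{\left(-803 \right)}} = \frac{\frac{1}{2 \cdot 4} \left(72 + \left(-53\right)^{2} + 17 \left(-53\right)\right)}{\frac{1}{4} \left(-803\right)} = \frac{\frac{1}{2} \cdot \frac{1}{4} \left(72 + 2809 - 901\right)}{- \frac{803}{4}} = \frac{1}{8} \cdot 1980 \left(- \frac{4}{803}\right) = \frac{495}{2} \left(- \frac{4}{803}\right) = - \frac{90}{73}$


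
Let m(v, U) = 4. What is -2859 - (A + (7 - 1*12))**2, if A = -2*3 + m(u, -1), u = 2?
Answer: -2908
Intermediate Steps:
A = -2 (A = -2*3 + 4 = -6 + 4 = -2)
-2859 - (A + (7 - 1*12))**2 = -2859 - (-2 + (7 - 1*12))**2 = -2859 - (-2 + (7 - 12))**2 = -2859 - (-2 - 5)**2 = -2859 - 1*(-7)**2 = -2859 - 1*49 = -2859 - 49 = -2908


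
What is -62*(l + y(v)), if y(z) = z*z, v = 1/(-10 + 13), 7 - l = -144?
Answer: -84320/9 ≈ -9368.9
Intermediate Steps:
l = 151 (l = 7 - 1*(-144) = 7 + 144 = 151)
v = ⅓ (v = 1/3 = ⅓ ≈ 0.33333)
y(z) = z²
-62*(l + y(v)) = -62*(151 + (⅓)²) = -62*(151 + ⅑) = -62*1360/9 = -84320/9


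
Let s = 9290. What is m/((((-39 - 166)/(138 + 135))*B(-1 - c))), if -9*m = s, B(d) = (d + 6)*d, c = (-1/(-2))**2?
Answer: -2705248/11685 ≈ -231.51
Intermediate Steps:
c = 1/4 (c = (-1*(-1/2))**2 = (1/2)**2 = 1/4 ≈ 0.25000)
B(d) = d*(6 + d) (B(d) = (6 + d)*d = d*(6 + d))
m = -9290/9 (m = -1/9*9290 = -9290/9 ≈ -1032.2)
m/((((-39 - 166)/(138 + 135))*B(-1 - c))) = -9290*(138 + 135)/((-1 - 1*1/4)*(-39 - 166)*(6 + (-1 - 1*1/4)))/9 = -9290*(-273/(205*(-1 - 1/4)*(6 + (-1 - 1/4))))/9 = -9290*1092/(1025*(6 - 5/4))/9 = -9290/(9*((-(-1025)*19/(1092*4)))) = -9290/(9*((-205/273*(-95/16)))) = -9290/(9*19475/4368) = -9290/9*4368/19475 = -2705248/11685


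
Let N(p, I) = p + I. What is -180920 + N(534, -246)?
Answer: -180632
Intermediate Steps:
N(p, I) = I + p
-180920 + N(534, -246) = -180920 + (-246 + 534) = -180920 + 288 = -180632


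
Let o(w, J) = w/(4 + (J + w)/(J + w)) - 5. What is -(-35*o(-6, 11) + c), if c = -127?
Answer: -90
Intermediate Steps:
o(w, J) = -5 + w/5 (o(w, J) = w/(4 + 1) - 5 = w/5 - 5 = -5 + w/5)
-(-35*o(-6, 11) + c) = -(-35*(-5 + (1/5)*(-6)) - 127) = -(-35*(-5 - 6/5) - 127) = -(-35*(-31/5) - 127) = -(217 - 127) = -1*90 = -90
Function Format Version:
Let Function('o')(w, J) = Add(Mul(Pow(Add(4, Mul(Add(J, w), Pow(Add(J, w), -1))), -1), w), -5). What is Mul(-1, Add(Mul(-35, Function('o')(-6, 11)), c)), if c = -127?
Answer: -90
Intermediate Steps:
Function('o')(w, J) = Add(-5, Mul(Rational(1, 5), w)) (Function('o')(w, J) = Add(Mul(Pow(Add(4, 1), -1), w), -5) = Add(Mul(Pow(5, -1), w), -5) = Add(Mul(Rational(1, 5), w), -5) = Add(-5, Mul(Rational(1, 5), w)))
Mul(-1, Add(Mul(-35, Function('o')(-6, 11)), c)) = Mul(-1, Add(Mul(-35, Add(-5, Mul(Rational(1, 5), -6))), -127)) = Mul(-1, Add(Mul(-35, Add(-5, Rational(-6, 5))), -127)) = Mul(-1, Add(Mul(-35, Rational(-31, 5)), -127)) = Mul(-1, Add(217, -127)) = Mul(-1, 90) = -90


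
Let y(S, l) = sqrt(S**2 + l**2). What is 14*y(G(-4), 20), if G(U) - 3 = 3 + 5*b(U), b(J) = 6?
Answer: 56*sqrt(106) ≈ 576.56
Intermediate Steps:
G(U) = 36 (G(U) = 3 + (3 + 5*6) = 3 + (3 + 30) = 3 + 33 = 36)
14*y(G(-4), 20) = 14*sqrt(36**2 + 20**2) = 14*sqrt(1296 + 400) = 14*sqrt(1696) = 14*(4*sqrt(106)) = 56*sqrt(106)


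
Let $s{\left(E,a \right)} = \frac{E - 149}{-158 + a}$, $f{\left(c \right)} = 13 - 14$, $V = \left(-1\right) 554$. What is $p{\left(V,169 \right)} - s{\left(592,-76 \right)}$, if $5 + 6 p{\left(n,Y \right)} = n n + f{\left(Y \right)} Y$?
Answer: $\frac{11963381}{234} \approx 51126.0$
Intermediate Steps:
$V = -554$
$f{\left(c \right)} = -1$ ($f{\left(c \right)} = 13 - 14 = -1$)
$s{\left(E,a \right)} = \frac{-149 + E}{-158 + a}$
$p{\left(n,Y \right)} = - \frac{5}{6} - \frac{Y}{6} + \frac{n^{2}}{6}$ ($p{\left(n,Y \right)} = - \frac{5}{6} + \frac{n n - Y}{6} = - \frac{5}{6} + \frac{n^{2} - Y}{6} = - \frac{5}{6} - \left(- \frac{n^{2}}{6} + \frac{Y}{6}\right) = - \frac{5}{6} - \frac{Y}{6} + \frac{n^{2}}{6}$)
$p{\left(V,169 \right)} - s{\left(592,-76 \right)} = \left(- \frac{5}{6} - \frac{169}{6} + \frac{\left(-554\right)^{2}}{6}\right) - \frac{-149 + 592}{-158 - 76} = \left(- \frac{5}{6} - \frac{169}{6} + \frac{1}{6} \cdot 306916\right) - \frac{1}{-234} \cdot 443 = \left(- \frac{5}{6} - \frac{169}{6} + \frac{153458}{3}\right) - \left(- \frac{1}{234}\right) 443 = \frac{153371}{3} - - \frac{443}{234} = \frac{153371}{3} + \frac{443}{234} = \frac{11963381}{234}$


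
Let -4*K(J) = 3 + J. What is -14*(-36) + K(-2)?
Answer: 2015/4 ≈ 503.75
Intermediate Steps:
K(J) = -3/4 - J/4 (K(J) = -(3 + J)/4 = -3/4 - J/4)
-14*(-36) + K(-2) = -14*(-36) + (-3/4 - 1/4*(-2)) = 504 + (-3/4 + 1/2) = 504 - 1/4 = 2015/4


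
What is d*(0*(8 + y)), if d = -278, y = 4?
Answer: 0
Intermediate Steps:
d*(0*(8 + y)) = -0*(8 + 4) = -0*12 = -278*0 = 0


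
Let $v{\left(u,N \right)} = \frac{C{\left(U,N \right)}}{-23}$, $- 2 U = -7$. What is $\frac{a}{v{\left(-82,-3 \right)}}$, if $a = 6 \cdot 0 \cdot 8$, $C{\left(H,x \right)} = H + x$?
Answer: $0$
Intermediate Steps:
$U = \frac{7}{2}$ ($U = \left(- \frac{1}{2}\right) \left(-7\right) = \frac{7}{2} \approx 3.5$)
$v{\left(u,N \right)} = - \frac{7}{46} - \frac{N}{23}$ ($v{\left(u,N \right)} = \frac{\frac{7}{2} + N}{-23} = \left(\frac{7}{2} + N\right) \left(- \frac{1}{23}\right) = - \frac{7}{46} - \frac{N}{23}$)
$a = 0$ ($a = 0 \cdot 8 = 0$)
$\frac{a}{v{\left(-82,-3 \right)}} = \frac{0}{- \frac{7}{46} - - \frac{3}{23}} = \frac{0}{- \frac{7}{46} + \frac{3}{23}} = \frac{0}{- \frac{1}{46}} = 0 \left(-46\right) = 0$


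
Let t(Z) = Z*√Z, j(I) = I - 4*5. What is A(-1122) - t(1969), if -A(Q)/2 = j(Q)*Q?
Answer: -2562648 - 1969*√1969 ≈ -2.6500e+6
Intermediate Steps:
j(I) = -20 + I (j(I) = I - 20 = -20 + I)
t(Z) = Z^(3/2)
A(Q) = -2*Q*(-20 + Q) (A(Q) = -2*(-20 + Q)*Q = -2*Q*(-20 + Q))
A(-1122) - t(1969) = 2*(-1122)*(20 - 1*(-1122)) - 1969^(3/2) = 2*(-1122)*(20 + 1122) - 1969*√1969 = 2*(-1122)*1142 - 1969*√1969 = -2562648 - 1969*√1969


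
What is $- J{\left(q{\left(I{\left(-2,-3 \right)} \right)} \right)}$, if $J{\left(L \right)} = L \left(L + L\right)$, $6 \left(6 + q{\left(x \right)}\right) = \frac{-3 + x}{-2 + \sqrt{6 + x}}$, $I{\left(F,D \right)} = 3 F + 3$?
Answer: $-38 + 16 \sqrt{3} \approx -10.287$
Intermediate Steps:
$I{\left(F,D \right)} = 3 + 3 F$
$q{\left(x \right)} = -6 + \frac{-3 + x}{6 \left(-2 + \sqrt{6 + x}\right)}$ ($q{\left(x \right)} = -6 + \frac{\left(-3 + x\right) \frac{1}{-2 + \sqrt{6 + x}}}{6} = -6 + \frac{\frac{1}{-2 + \sqrt{6 + x}} \left(-3 + x\right)}{6} = -6 + \frac{-3 + x}{6 \left(-2 + \sqrt{6 + x}\right)}$)
$J{\left(L \right)} = 2 L^{2}$ ($J{\left(L \right)} = L 2 L = 2 L^{2}$)
$- J{\left(q{\left(I{\left(-2,-3 \right)} \right)} \right)} = - 2 \left(\frac{69 + \left(3 + 3 \left(-2\right)\right) - 36 \sqrt{6 + \left(3 + 3 \left(-2\right)\right)}}{6 \left(-2 + \sqrt{6 + \left(3 + 3 \left(-2\right)\right)}\right)}\right)^{2} = - 2 \left(\frac{69 + \left(3 - 6\right) - 36 \sqrt{6 + \left(3 - 6\right)}}{6 \left(-2 + \sqrt{6 + \left(3 - 6\right)}\right)}\right)^{2} = - 2 \left(\frac{69 - 3 - 36 \sqrt{6 - 3}}{6 \left(-2 + \sqrt{6 - 3}\right)}\right)^{2} = - 2 \left(\frac{69 - 3 - 36 \sqrt{3}}{6 \left(-2 + \sqrt{3}\right)}\right)^{2} = - 2 \left(\frac{66 - 36 \sqrt{3}}{6 \left(-2 + \sqrt{3}\right)}\right)^{2} = - 2 \frac{\left(66 - 36 \sqrt{3}\right)^{2}}{36 \left(-2 + \sqrt{3}\right)^{2}} = - \frac{\left(66 - 36 \sqrt{3}\right)^{2}}{18 \left(-2 + \sqrt{3}\right)^{2}}$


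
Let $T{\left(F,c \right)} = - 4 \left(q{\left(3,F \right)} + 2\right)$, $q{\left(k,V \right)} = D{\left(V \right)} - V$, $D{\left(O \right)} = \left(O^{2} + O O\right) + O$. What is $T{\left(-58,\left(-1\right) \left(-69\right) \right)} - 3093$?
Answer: $-30013$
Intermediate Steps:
$D{\left(O \right)} = O + 2 O^{2}$ ($D{\left(O \right)} = \left(O^{2} + O^{2}\right) + O = 2 O^{2} + O = O + 2 O^{2}$)
$q{\left(k,V \right)} = - V + V \left(1 + 2 V\right)$ ($q{\left(k,V \right)} = V \left(1 + 2 V\right) - V = - V + V \left(1 + 2 V\right)$)
$T{\left(F,c \right)} = -8 - 8 F^{2}$ ($T{\left(F,c \right)} = - 4 \left(2 F^{2} + 2\right) = - 4 \left(2 + 2 F^{2}\right) = -8 - 8 F^{2}$)
$T{\left(-58,\left(-1\right) \left(-69\right) \right)} - 3093 = \left(-8 - 8 \left(-58\right)^{2}\right) - 3093 = \left(-8 - 26912\right) - 3093 = -26920 - 3093 = -30013$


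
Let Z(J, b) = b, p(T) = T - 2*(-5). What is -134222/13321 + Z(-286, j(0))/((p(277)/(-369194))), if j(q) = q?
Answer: -12202/1211 ≈ -10.076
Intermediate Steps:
p(T) = 10 + T (p(T) = T + 10 = 10 + T)
-134222/13321 + Z(-286, j(0))/((p(277)/(-369194))) = -134222/13321 + 0/(((10 + 277)/(-369194))) = -134222*1/13321 + 0/((287*(-1/369194))) = -12202/1211 + 0/(-41/52742) = -12202/1211 + 0*(-52742/41) = -12202/1211 + 0 = -12202/1211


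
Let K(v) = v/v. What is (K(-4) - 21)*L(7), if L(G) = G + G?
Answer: -280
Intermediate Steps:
K(v) = 1
L(G) = 2*G
(K(-4) - 21)*L(7) = (1 - 21)*(2*7) = -20*14 = -280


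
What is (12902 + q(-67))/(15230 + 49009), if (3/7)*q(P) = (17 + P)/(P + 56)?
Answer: 426116/2119887 ≈ 0.20101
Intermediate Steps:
q(P) = 7*(17 + P)/(3*(56 + P)) (q(P) = 7*((17 + P)/(P + 56))/3 = 7*((17 + P)/(56 + P))/3 = 7*(17 + P)/(3*(56 + P)))
(12902 + q(-67))/(15230 + 49009) = (12902 + 7*(17 - 67)/(3*(56 - 67)))/(15230 + 49009) = (12902 + (7/3)*(-50)/(-11))/64239 = (12902 + (7/3)*(-1/11)*(-50))*(1/64239) = (12902 + 350/33)*(1/64239) = (426116/33)*(1/64239) = 426116/2119887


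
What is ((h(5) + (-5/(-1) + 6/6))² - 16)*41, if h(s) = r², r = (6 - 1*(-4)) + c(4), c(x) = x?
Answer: 1672308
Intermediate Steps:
r = 14 (r = (6 - 1*(-4)) + 4 = (6 + 4) + 4 = 10 + 4 = 14)
h(s) = 196 (h(s) = 14² = 196)
((h(5) + (-5/(-1) + 6/6))² - 16)*41 = ((196 + (-5/(-1) + 6/6))² - 16)*41 = ((196 + (-5*(-1) + 6*(⅙)))² - 16)*41 = ((196 + (5 + 1))² - 16)*41 = ((196 + 6)² - 16)*41 = (202² - 16)*41 = (40804 - 16)*41 = 40788*41 = 1672308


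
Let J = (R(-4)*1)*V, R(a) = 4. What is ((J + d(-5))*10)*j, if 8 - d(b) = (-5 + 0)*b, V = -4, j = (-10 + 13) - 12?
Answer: 2970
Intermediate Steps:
j = -9 (j = 3 - 12 = -9)
d(b) = 8 + 5*b (d(b) = 8 - (-5 + 0)*b = 8 - (-5)*b = 8 + 5*b)
J = -16 (J = (4*1)*(-4) = 4*(-4) = -16)
((J + d(-5))*10)*j = ((-16 + (8 + 5*(-5)))*10)*(-9) = ((-16 + (8 - 25))*10)*(-9) = ((-16 - 17)*10)*(-9) = -33*10*(-9) = -330*(-9) = 2970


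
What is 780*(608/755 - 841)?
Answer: -98958132/151 ≈ -6.5535e+5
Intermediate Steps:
780*(608/755 - 841) = 780*(-634347/755) = -98958132/151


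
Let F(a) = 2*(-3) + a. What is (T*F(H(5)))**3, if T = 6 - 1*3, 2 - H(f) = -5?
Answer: 27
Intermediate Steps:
H(f) = 7 (H(f) = 2 - 1*(-5) = 2 + 5 = 7)
F(a) = -6 + a
T = 3 (T = 6 - 3 = 3)
(T*F(H(5)))**3 = (3*(-6 + 7))**3 = (3*1)**3 = 3**3 = 27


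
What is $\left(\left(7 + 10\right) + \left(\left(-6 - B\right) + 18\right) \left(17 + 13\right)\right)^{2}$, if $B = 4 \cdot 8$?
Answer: $339889$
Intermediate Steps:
$B = 32$
$\left(\left(7 + 10\right) + \left(\left(-6 - B\right) + 18\right) \left(17 + 13\right)\right)^{2} = \left(\left(7 + 10\right) + \left(\left(-6 - 32\right) + 18\right) \left(17 + 13\right)\right)^{2} = \left(17 + \left(\left(-6 - 32\right) + 18\right) 30\right)^{2} = \left(17 + \left(-38 + 18\right) 30\right)^{2} = \left(17 - 600\right)^{2} = \left(-583\right)^{2} = 339889$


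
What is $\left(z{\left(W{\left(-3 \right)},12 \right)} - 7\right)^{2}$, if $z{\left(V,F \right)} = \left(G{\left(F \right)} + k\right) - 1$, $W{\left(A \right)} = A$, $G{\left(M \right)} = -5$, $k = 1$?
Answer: $144$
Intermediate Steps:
$z{\left(V,F \right)} = -5$ ($z{\left(V,F \right)} = \left(-5 + 1\right) - 1 = -4 - 1 = -5$)
$\left(z{\left(W{\left(-3 \right)},12 \right)} - 7\right)^{2} = \left(-5 - 7\right)^{2} = \left(-12\right)^{2} = 144$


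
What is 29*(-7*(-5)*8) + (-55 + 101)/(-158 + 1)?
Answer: 1274794/157 ≈ 8119.7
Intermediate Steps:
29*(-7*(-5)*8) + (-55 + 101)/(-158 + 1) = 29*(35*8) + 46/(-157) = 29*280 + 46*(-1/157) = 8120 - 46/157 = 1274794/157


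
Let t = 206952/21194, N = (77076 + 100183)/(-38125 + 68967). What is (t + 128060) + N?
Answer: 41859262052855/326832674 ≈ 1.2808e+5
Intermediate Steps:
N = 177259/30842 ≈ 5.7473
t = 103476/10597 (t = 206952*(1/21194) = 103476/10597 ≈ 9.7646)
(t + 128060) + N = (103476/10597 + 128060) + 177259/30842 = 1357155296/10597 + 177259/30842 = 41859262052855/326832674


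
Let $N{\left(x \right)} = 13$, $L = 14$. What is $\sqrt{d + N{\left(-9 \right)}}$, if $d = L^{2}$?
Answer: $\sqrt{209} \approx 14.457$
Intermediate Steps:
$d = 196$ ($d = 14^{2} = 196$)
$\sqrt{d + N{\left(-9 \right)}} = \sqrt{196 + 13} = \sqrt{209}$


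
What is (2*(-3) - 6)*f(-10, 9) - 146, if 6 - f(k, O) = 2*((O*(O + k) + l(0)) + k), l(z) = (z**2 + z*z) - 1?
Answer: -698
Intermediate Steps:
l(z) = -1 + 2*z**2 (l(z) = (z**2 + z**2) - 1 = 2*z**2 - 1 = -1 + 2*z**2)
f(k, O) = 8 - 2*k - 2*O*(O + k) (f(k, O) = 6 - 2*((O*(O + k) + (-1 + 2*0**2)) + k) = 6 - 2*((O*(O + k) + (-1 + 2*0)) + k) = 6 - 2*((O*(O + k) + (-1 + 0)) + k) = 6 - 2*((O*(O + k) - 1) + k) = 6 - 2*((-1 + O*(O + k)) + k) = 6 - 2*(-1 + k + O*(O + k)) = 6 - (-2 + 2*k + 2*O*(O + k)) = 6 + (2 - 2*k - 2*O*(O + k)) = 8 - 2*k - 2*O*(O + k))
(2*(-3) - 6)*f(-10, 9) - 146 = (2*(-3) - 6)*(8 - 2*(-10) - 2*9**2 - 2*9*(-10)) - 146 = (-6 - 6)*(8 + 20 - 2*81 + 180) - 146 = -12*(8 + 20 - 162 + 180) - 146 = -12*46 - 146 = -552 - 146 = -698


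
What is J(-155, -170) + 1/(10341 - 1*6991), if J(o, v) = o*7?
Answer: -3634749/3350 ≈ -1085.0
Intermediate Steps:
J(o, v) = 7*o
J(-155, -170) + 1/(10341 - 1*6991) = 7*(-155) + 1/(10341 - 1*6991) = -1085 + 1/(10341 - 6991) = -1085 + 1/3350 = -3634749/3350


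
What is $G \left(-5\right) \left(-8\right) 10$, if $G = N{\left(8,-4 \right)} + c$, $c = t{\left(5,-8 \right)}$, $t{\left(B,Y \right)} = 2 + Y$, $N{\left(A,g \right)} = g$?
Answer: $-4000$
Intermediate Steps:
$c = -6$ ($c = 2 - 8 = -6$)
$G = -10$ ($G = -4 - 6 = -10$)
$G \left(-5\right) \left(-8\right) 10 = - 10 \left(-5\right) \left(-8\right) 10 = - 10 \cdot 40 \cdot 10 = \left(-10\right) 400 = -4000$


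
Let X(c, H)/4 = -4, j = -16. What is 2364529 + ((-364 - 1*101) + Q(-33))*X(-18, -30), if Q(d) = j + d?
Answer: 2372753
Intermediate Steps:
X(c, H) = -16 (X(c, H) = 4*(-4) = -16)
Q(d) = -16 + d
2364529 + ((-364 - 1*101) + Q(-33))*X(-18, -30) = 2364529 + ((-364 - 1*101) + (-16 - 33))*(-16) = 2364529 + ((-364 - 101) - 49)*(-16) = 2364529 + (-465 - 49)*(-16) = 2364529 - 514*(-16) = 2364529 + 8224 = 2372753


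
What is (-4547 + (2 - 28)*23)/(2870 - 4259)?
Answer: 1715/463 ≈ 3.7041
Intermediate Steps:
(-4547 + (2 - 28)*23)/(2870 - 4259) = (-4547 - 26*23)/(-1389) = (-4547 - 598)*(-1/1389) = -5145*(-1/1389) = 1715/463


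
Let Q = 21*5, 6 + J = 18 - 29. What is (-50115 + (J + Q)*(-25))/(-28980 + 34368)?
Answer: -52315/5388 ≈ -9.7095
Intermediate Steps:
J = -17 (J = -6 + (18 - 29) = -6 - 11 = -17)
Q = 105
(-50115 + (J + Q)*(-25))/(-28980 + 34368) = (-50115 + (-17 + 105)*(-25))/(-28980 + 34368) = (-50115 + 88*(-25))/5388 = (-50115 - 2200)*(1/5388) = -52315*1/5388 = -52315/5388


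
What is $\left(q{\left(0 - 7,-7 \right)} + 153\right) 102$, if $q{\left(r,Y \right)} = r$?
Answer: $14892$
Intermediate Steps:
$\left(q{\left(0 - 7,-7 \right)} + 153\right) 102 = \left(\left(0 - 7\right) + 153\right) 102 = \left(-7 + 153\right) 102 = 146 \cdot 102 = 14892$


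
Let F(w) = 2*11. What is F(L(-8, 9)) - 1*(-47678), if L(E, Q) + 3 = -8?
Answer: 47700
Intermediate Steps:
L(E, Q) = -11 (L(E, Q) = -3 - 8 = -11)
F(w) = 22
F(L(-8, 9)) - 1*(-47678) = 22 - 1*(-47678) = 22 + 47678 = 47700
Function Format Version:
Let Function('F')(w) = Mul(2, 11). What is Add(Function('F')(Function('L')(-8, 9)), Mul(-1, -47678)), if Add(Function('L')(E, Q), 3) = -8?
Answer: 47700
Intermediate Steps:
Function('L')(E, Q) = -11 (Function('L')(E, Q) = Add(-3, -8) = -11)
Function('F')(w) = 22
Add(Function('F')(Function('L')(-8, 9)), Mul(-1, -47678)) = Add(22, Mul(-1, -47678)) = Add(22, 47678) = 47700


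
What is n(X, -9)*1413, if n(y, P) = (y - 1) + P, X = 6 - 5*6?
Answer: -48042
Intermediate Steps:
X = -24 (X = 6 - 30 = -24)
n(y, P) = -1 + P + y (n(y, P) = (-1 + y) + P = -1 + P + y)
n(X, -9)*1413 = (-1 - 9 - 24)*1413 = -34*1413 = -48042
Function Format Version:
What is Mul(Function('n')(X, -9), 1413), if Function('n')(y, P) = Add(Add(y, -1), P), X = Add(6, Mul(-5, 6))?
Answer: -48042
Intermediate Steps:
X = -24 (X = Add(6, -30) = -24)
Function('n')(y, P) = Add(-1, P, y) (Function('n')(y, P) = Add(Add(-1, y), P) = Add(-1, P, y))
Mul(Function('n')(X, -9), 1413) = Mul(Add(-1, -9, -24), 1413) = Mul(-34, 1413) = -48042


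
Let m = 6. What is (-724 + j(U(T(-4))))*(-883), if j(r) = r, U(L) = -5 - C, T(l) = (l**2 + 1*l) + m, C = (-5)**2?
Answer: 665782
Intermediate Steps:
C = 25
T(l) = 6 + l + l**2 (T(l) = (l**2 + 1*l) + 6 = (l**2 + l) + 6 = (l + l**2) + 6 = 6 + l + l**2)
U(L) = -30 (U(L) = -5 - 1*25 = -5 - 25 = -30)
(-724 + j(U(T(-4))))*(-883) = (-724 - 30)*(-883) = -754*(-883) = 665782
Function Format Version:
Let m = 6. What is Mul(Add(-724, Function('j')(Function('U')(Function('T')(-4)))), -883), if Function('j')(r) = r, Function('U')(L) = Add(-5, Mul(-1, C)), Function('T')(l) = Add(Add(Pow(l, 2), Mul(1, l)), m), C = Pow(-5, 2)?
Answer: 665782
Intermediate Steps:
C = 25
Function('T')(l) = Add(6, l, Pow(l, 2)) (Function('T')(l) = Add(Add(Pow(l, 2), Mul(1, l)), 6) = Add(Add(Pow(l, 2), l), 6) = Add(Add(l, Pow(l, 2)), 6) = Add(6, l, Pow(l, 2)))
Function('U')(L) = -30 (Function('U')(L) = Add(-5, Mul(-1, 25)) = Add(-5, -25) = -30)
Mul(Add(-724, Function('j')(Function('U')(Function('T')(-4)))), -883) = Mul(Add(-724, -30), -883) = Mul(-754, -883) = 665782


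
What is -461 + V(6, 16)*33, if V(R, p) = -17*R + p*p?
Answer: 4621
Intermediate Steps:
V(R, p) = p² - 17*R (V(R, p) = -17*R + p² = p² - 17*R)
-461 + V(6, 16)*33 = -461 + (16² - 17*6)*33 = -461 + (256 - 102)*33 = -461 + 154*33 = -461 + 5082 = 4621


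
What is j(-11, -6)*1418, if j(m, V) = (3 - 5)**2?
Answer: 5672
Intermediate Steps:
j(m, V) = 4 (j(m, V) = (-2)**2 = 4)
j(-11, -6)*1418 = 4*1418 = 5672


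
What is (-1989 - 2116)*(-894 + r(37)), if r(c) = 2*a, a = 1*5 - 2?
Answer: 3645240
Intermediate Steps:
a = 3 (a = 5 - 2 = 3)
r(c) = 6 (r(c) = 2*3 = 6)
(-1989 - 2116)*(-894 + r(37)) = (-1989 - 2116)*(-894 + 6) = -4105*(-888) = 3645240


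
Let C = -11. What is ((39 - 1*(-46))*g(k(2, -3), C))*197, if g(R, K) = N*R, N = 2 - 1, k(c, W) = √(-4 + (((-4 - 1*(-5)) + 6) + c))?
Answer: 16745*√5 ≈ 37443.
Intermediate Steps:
k(c, W) = √(3 + c) (k(c, W) = √(-4 + (((-4 + 5) + 6) + c)) = √(-4 + ((1 + 6) + c)) = √(-4 + (7 + c)) = √(3 + c))
N = 1
g(R, K) = R (g(R, K) = 1*R = R)
((39 - 1*(-46))*g(k(2, -3), C))*197 = ((39 - 1*(-46))*√(3 + 2))*197 = ((39 + 46)*√5)*197 = (85*√5)*197 = 16745*√5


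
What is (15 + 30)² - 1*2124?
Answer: -99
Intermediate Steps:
(15 + 30)² - 1*2124 = 45² - 2124 = 2025 - 2124 = -99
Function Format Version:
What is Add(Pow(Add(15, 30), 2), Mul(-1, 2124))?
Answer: -99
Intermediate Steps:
Add(Pow(Add(15, 30), 2), Mul(-1, 2124)) = Add(Pow(45, 2), -2124) = Add(2025, -2124) = -99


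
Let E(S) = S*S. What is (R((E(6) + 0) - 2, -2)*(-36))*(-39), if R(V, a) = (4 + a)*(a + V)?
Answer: 89856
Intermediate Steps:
E(S) = S²
R(V, a) = (4 + a)*(V + a)
(R((E(6) + 0) - 2, -2)*(-36))*(-39) = (((-2)² + 4*((6² + 0) - 2) + 4*(-2) + ((6² + 0) - 2)*(-2))*(-36))*(-39) = ((4 + 4*((36 + 0) - 2) - 8 + ((36 + 0) - 2)*(-2))*(-36))*(-39) = ((4 + 4*(36 - 2) - 8 + (36 - 2)*(-2))*(-36))*(-39) = ((4 + 4*34 - 8 + 34*(-2))*(-36))*(-39) = ((4 + 136 - 8 - 68)*(-36))*(-39) = (64*(-36))*(-39) = -2304*(-39) = 89856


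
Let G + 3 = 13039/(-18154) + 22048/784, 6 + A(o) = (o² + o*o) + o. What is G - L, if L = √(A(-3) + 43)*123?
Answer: 21708663/889546 - 246*√13 ≈ -862.56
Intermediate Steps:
A(o) = -6 + o + 2*o² (A(o) = -6 + ((o² + o*o) + o) = -6 + ((o² + o²) + o) = -6 + (2*o² + o) = -6 + (o + 2*o²) = -6 + o + 2*o²)
G = 21708663/889546 (G = -3 + (13039/(-18154) + 22048/784) = -3 + (13039*(-1/18154) + 22048*(1/784)) = -3 + (-13039/18154 + 1378/49) = -3 + 24377301/889546 = 21708663/889546 ≈ 24.404)
L = 246*√13 (L = √((-6 - 3 + 2*(-3)²) + 43)*123 = √((-6 - 3 + 2*9) + 43)*123 = √((-6 - 3 + 18) + 43)*123 = √(9 + 43)*123 = √52*123 = (2*√13)*123 = 246*√13 ≈ 886.97)
G - L = 21708663/889546 - 246*√13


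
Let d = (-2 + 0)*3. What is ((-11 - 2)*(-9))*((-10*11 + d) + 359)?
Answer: 28431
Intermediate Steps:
d = -6 (d = -2*3 = -6)
((-11 - 2)*(-9))*((-10*11 + d) + 359) = ((-11 - 2)*(-9))*((-10*11 - 6) + 359) = (-13*(-9))*((-110 - 6) + 359) = 117*(-116 + 359) = 117*243 = 28431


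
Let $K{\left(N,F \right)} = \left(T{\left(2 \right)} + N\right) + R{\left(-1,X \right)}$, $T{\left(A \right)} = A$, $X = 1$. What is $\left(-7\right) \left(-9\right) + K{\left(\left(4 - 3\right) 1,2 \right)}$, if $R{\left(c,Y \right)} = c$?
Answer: $65$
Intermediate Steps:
$K{\left(N,F \right)} = 1 + N$ ($K{\left(N,F \right)} = \left(2 + N\right) - 1 = 1 + N$)
$\left(-7\right) \left(-9\right) + K{\left(\left(4 - 3\right) 1,2 \right)} = \left(-7\right) \left(-9\right) + \left(1 + \left(4 - 3\right) 1\right) = 63 + \left(1 + 1 \cdot 1\right) = 63 + \left(1 + 1\right) = 63 + 2 = 65$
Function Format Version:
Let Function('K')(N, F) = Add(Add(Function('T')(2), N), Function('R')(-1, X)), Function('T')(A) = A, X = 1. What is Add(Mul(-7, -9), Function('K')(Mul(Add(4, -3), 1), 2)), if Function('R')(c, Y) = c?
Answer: 65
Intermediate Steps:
Function('K')(N, F) = Add(1, N) (Function('K')(N, F) = Add(Add(2, N), -1) = Add(1, N))
Add(Mul(-7, -9), Function('K')(Mul(Add(4, -3), 1), 2)) = Add(Mul(-7, -9), Add(1, Mul(Add(4, -3), 1))) = Add(63, Add(1, Mul(1, 1))) = Add(63, Add(1, 1)) = Add(63, 2) = 65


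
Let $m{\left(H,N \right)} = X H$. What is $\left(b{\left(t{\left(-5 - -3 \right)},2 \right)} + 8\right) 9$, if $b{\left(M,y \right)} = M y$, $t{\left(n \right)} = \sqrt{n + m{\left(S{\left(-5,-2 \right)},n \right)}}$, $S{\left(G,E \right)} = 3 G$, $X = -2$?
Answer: $72 + 36 \sqrt{7} \approx 167.25$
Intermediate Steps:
$m{\left(H,N \right)} = - 2 H$
$t{\left(n \right)} = \sqrt{30 + n}$ ($t{\left(n \right)} = \sqrt{n - 2 \cdot 3 \left(-5\right)} = \sqrt{n - -30} = \sqrt{n + 30} = \sqrt{30 + n}$)
$\left(b{\left(t{\left(-5 - -3 \right)},2 \right)} + 8\right) 9 = \left(\sqrt{30 - 2} \cdot 2 + 8\right) 9 = \left(\sqrt{28} \cdot 2 + 8\right) 9 = \left(2 \sqrt{7} \cdot 2 + 8\right) 9 = \left(4 \sqrt{7} + 8\right) 9 = \left(8 + 4 \sqrt{7}\right) 9 = 72 + 36 \sqrt{7}$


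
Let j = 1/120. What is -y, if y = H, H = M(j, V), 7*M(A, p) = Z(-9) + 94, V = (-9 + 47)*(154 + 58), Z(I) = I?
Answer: -85/7 ≈ -12.143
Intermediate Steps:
j = 1/120 ≈ 0.0083333
V = 8056 (V = 38*212 = 8056)
M(A, p) = 85/7 (M(A, p) = (-9 + 94)/7 = (1/7)*85 = 85/7)
H = 85/7 ≈ 12.143
y = 85/7 ≈ 12.143
-y = -1*85/7 = -85/7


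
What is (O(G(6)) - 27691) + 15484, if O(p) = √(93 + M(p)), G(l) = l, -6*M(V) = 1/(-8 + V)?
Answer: -12207 + √3351/6 ≈ -12197.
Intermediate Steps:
M(V) = -1/(6*(-8 + V))
O(p) = √(93 - 1/(-48 + 6*p))
(O(G(6)) - 27691) + 15484 = (√6*√((-4465 + 558*6)/(-8 + 6))/6 - 27691) + 15484 = (√6*√((-4465 + 3348)/(-2))/6 - 27691) + 15484 = (√6*√(-½*(-1117))/6 - 27691) + 15484 = (√6*√(1117/2)/6 - 27691) + 15484 = (√6*(√2234/2)/6 - 27691) + 15484 = (√3351/6 - 27691) + 15484 = (-27691 + √3351/6) + 15484 = -12207 + √3351/6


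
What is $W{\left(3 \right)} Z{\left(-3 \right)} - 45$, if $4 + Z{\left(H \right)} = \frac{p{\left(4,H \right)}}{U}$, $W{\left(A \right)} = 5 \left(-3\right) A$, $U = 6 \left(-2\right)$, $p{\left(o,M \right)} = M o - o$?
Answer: $75$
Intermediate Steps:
$p{\left(o,M \right)} = - o + M o$
$U = -12$
$W{\left(A \right)} = - 15 A$
$Z{\left(H \right)} = - \frac{11}{3} - \frac{H}{3}$ ($Z{\left(H \right)} = -4 + \frac{4 \left(-1 + H\right)}{-12} = -4 + \left(-4 + 4 H\right) \left(- \frac{1}{12}\right) = -4 - \left(- \frac{1}{3} + \frac{H}{3}\right) = - \frac{11}{3} - \frac{H}{3}$)
$W{\left(3 \right)} Z{\left(-3 \right)} - 45 = \left(-15\right) 3 \left(- \frac{11}{3} - -1\right) - 45 = - 45 \left(- \frac{11}{3} + 1\right) - 45 = \left(-45\right) \left(- \frac{8}{3}\right) - 45 = 120 - 45 = 75$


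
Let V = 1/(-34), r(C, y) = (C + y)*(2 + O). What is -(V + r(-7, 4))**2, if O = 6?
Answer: -667489/1156 ≈ -577.41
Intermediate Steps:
r(C, y) = 8*C + 8*y (r(C, y) = (C + y)*(2 + 6) = (C + y)*8 = 8*C + 8*y)
V = -1/34 ≈ -0.029412
-(V + r(-7, 4))**2 = -(-1/34 + (8*(-7) + 8*4))**2 = -(-1/34 + (-56 + 32))**2 = -(-1/34 - 24)**2 = -(-817/34)**2 = -1*667489/1156 = -667489/1156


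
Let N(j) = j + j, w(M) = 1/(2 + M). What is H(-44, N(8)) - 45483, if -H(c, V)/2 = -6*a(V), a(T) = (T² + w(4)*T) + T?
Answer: -42187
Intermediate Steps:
N(j) = 2*j
a(T) = T² + 7*T/6 (a(T) = (T² + T/(2 + 4)) + T = (T² + T/6) + T = T² + 7*T/6)
H(c, V) = 2*V*(7 + 6*V) (H(c, V) = -(-12)*V*(7 + 6*V)/6 = -(-2)*V*(7 + 6*V) = 2*V*(7 + 6*V))
H(-44, N(8)) - 45483 = 2*(2*8)*(7 + 6*(2*8)) - 45483 = 2*16*(7 + 6*16) - 45483 = 2*16*(7 + 96) - 45483 = 2*16*103 - 45483 = 3296 - 45483 = -42187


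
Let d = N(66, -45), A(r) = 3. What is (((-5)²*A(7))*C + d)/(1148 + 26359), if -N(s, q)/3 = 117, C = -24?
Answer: -717/9169 ≈ -0.078198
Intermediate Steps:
N(s, q) = -351 (N(s, q) = -3*117 = -351)
d = -351
(((-5)²*A(7))*C + d)/(1148 + 26359) = (((-5)²*3)*(-24) - 351)/(1148 + 26359) = ((25*3)*(-24) - 351)/27507 = (75*(-24) - 351)*(1/27507) = (-1800 - 351)*(1/27507) = -2151*1/27507 = -717/9169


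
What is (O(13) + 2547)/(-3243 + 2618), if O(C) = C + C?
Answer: -2573/625 ≈ -4.1168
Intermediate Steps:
O(C) = 2*C
(O(13) + 2547)/(-3243 + 2618) = (2*13 + 2547)/(-3243 + 2618) = (26 + 2547)/(-625) = 2573*(-1/625) = -2573/625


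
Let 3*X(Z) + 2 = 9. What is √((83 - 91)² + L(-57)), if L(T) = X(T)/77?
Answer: √69729/33 ≈ 8.0019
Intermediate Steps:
X(Z) = 7/3 (X(Z) = -⅔ + (⅓)*9 = -⅔ + 3 = 7/3)
L(T) = 1/33 (L(T) = (7/3)/77 = (7/3)*(1/77) = 1/33)
√((83 - 91)² + L(-57)) = √((83 - 91)² + 1/33) = √((-8)² + 1/33) = √(64 + 1/33) = √(2113/33) = √69729/33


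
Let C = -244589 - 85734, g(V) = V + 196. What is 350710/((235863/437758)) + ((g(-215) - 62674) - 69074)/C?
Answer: 50713235711302061/77910973749 ≈ 6.5091e+5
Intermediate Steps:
g(V) = 196 + V
C = -330323
350710/((235863/437758)) + ((g(-215) - 62674) - 69074)/C = 350710/((235863/437758)) + (((196 - 215) - 62674) - 69074)/(-330323) = 350710/((235863*(1/437758))) + ((-19 - 62674) - 69074)*(-1/330323) = 350710/(235863/437758) + (-62693 - 69074)*(-1/330323) = 350710*(437758/235863) - 131767*(-1/330323) = 153526108180/235863 + 131767/330323 = 50713235711302061/77910973749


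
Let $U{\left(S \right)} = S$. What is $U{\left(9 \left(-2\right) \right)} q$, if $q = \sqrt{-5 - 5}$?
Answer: $- 18 i \sqrt{10} \approx - 56.921 i$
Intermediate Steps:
$q = i \sqrt{10}$ ($q = \sqrt{-10} = i \sqrt{10} \approx 3.1623 i$)
$U{\left(9 \left(-2\right) \right)} q = 9 \left(-2\right) i \sqrt{10} = - 18 i \sqrt{10}$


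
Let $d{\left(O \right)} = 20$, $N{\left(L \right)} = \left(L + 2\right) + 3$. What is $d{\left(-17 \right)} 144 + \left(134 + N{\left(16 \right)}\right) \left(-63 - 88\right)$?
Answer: $-20525$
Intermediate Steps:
$N{\left(L \right)} = 5 + L$ ($N{\left(L \right)} = \left(2 + L\right) + 3 = 5 + L$)
$d{\left(-17 \right)} 144 + \left(134 + N{\left(16 \right)}\right) \left(-63 - 88\right) = 20 \cdot 144 + \left(134 + \left(5 + 16\right)\right) \left(-63 - 88\right) = 2880 + \left(134 + 21\right) \left(-151\right) = 2880 + 155 \left(-151\right) = 2880 - 23405 = -20525$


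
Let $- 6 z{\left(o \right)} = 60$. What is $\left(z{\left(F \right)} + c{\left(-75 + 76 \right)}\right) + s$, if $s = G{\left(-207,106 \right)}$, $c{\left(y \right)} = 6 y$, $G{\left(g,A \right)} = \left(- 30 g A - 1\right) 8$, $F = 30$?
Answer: $5266068$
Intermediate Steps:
$z{\left(o \right)} = -10$ ($z{\left(o \right)} = \left(- \frac{1}{6}\right) 60 = -10$)
$G{\left(g,A \right)} = -8 - 240 A g$ ($G{\left(g,A \right)} = \left(- 30 A g - 1\right) 8 = \left(-1 - 30 A g\right) 8 = -8 - 240 A g$)
$s = 5266072$ ($s = -8 - 25440 \left(-207\right) = -8 + 5266080 = 5266072$)
$\left(z{\left(F \right)} + c{\left(-75 + 76 \right)}\right) + s = \left(-10 + 6 \left(-75 + 76\right)\right) + 5266072 = \left(-10 + 6 \cdot 1\right) + 5266072 = \left(-10 + 6\right) + 5266072 = -4 + 5266072 = 5266068$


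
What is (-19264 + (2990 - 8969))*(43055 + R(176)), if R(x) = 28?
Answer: -1087544169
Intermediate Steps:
(-19264 + (2990 - 8969))*(43055 + R(176)) = (-19264 + (2990 - 8969))*(43055 + 28) = (-19264 - 5979)*43083 = -25243*43083 = -1087544169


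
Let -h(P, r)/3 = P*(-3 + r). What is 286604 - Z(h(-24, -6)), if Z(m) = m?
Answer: 287252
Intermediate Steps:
h(P, r) = -3*P*(-3 + r)
286604 - Z(h(-24, -6)) = 286604 - 3*(-24)*(3 - 1*(-6)) = 286604 - 3*(-24)*(3 + 6) = 286604 - 3*(-24)*9 = 286604 - 1*(-648) = 286604 + 648 = 287252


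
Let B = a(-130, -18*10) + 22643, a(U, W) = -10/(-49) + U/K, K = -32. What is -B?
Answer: -17755457/784 ≈ -22647.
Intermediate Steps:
a(U, W) = 10/49 - U/32 (a(U, W) = -10/(-49) + U/(-32) = -10*(-1/49) + U*(-1/32) = 10/49 - U/32)
B = 17755457/784 (B = (10/49 - 1/32*(-130)) + 22643 = (10/49 + 65/16) + 22643 = 3345/784 + 22643 = 17755457/784 ≈ 22647.)
-B = -1*17755457/784 = -17755457/784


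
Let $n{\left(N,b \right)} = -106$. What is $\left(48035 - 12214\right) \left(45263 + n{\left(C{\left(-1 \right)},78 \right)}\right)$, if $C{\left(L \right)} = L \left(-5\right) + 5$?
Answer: $1617568897$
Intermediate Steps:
$C{\left(L \right)} = 5 - 5 L$ ($C{\left(L \right)} = - 5 L + 5 = 5 - 5 L$)
$\left(48035 - 12214\right) \left(45263 + n{\left(C{\left(-1 \right)},78 \right)}\right) = \left(48035 - 12214\right) \left(45263 - 106\right) = 35821 \cdot 45157 = 1617568897$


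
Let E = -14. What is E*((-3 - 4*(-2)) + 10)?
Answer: -210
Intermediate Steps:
E*((-3 - 4*(-2)) + 10) = -14*((-3 - 4*(-2)) + 10) = -14*((-3 + 8) + 10) = -14*(5 + 10) = -14*15 = -210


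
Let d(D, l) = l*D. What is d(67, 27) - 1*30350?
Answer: -28541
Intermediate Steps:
d(D, l) = D*l
d(67, 27) - 1*30350 = 67*27 - 1*30350 = 1809 - 30350 = -28541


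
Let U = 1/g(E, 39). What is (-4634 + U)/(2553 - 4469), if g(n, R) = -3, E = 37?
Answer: 13903/5748 ≈ 2.4188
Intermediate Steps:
U = -1/3 (U = 1/(-3) = -1/3 ≈ -0.33333)
(-4634 + U)/(2553 - 4469) = (-4634 - 1/3)/(2553 - 4469) = -13903/3/(-1916) = -13903/3*(-1/1916) = 13903/5748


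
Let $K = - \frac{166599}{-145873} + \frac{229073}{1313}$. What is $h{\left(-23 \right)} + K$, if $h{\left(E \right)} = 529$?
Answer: $\frac{10381103149}{14733173} \approx 704.61$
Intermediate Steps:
$K = \frac{2587254632}{14733173}$ ($K = \left(-166599\right) \left(- \frac{1}{145873}\right) + 229073 \cdot \frac{1}{1313} = \frac{166599}{145873} + \frac{17621}{101} = \frac{2587254632}{14733173} \approx 175.61$)
$h{\left(-23 \right)} + K = 529 + \frac{2587254632}{14733173} = \frac{10381103149}{14733173}$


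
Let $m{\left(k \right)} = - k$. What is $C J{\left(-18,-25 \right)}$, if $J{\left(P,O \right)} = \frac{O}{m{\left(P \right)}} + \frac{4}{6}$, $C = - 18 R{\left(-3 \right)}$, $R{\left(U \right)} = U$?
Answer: $-39$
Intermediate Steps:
$C = 54$ ($C = \left(-18\right) \left(-3\right) = 54$)
$J{\left(P,O \right)} = \frac{2}{3} - \frac{O}{P}$ ($J{\left(P,O \right)} = \frac{O}{\left(-1\right) P} + \frac{4}{6} = O \left(- \frac{1}{P}\right) + 4 \cdot \frac{1}{6} = - \frac{O}{P} + \frac{2}{3} = \frac{2}{3} - \frac{O}{P}$)
$C J{\left(-18,-25 \right)} = 54 \left(\frac{2}{3} - - \frac{25}{-18}\right) = 54 \left(\frac{2}{3} - \left(-25\right) \left(- \frac{1}{18}\right)\right) = 54 \left(\frac{2}{3} - \frac{25}{18}\right) = 54 \left(- \frac{13}{18}\right) = -39$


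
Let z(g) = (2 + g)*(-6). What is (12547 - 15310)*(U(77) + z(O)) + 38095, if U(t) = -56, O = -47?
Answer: -553187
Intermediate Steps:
z(g) = -12 - 6*g
(12547 - 15310)*(U(77) + z(O)) + 38095 = (12547 - 15310)*(-56 + (-12 - 6*(-47))) + 38095 = -2763*(-56 + (-12 + 282)) + 38095 = -2763*(-56 + 270) + 38095 = -2763*214 + 38095 = -591282 + 38095 = -553187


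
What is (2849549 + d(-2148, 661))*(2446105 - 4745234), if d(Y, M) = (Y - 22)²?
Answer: -17377849290921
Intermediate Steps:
d(Y, M) = (-22 + Y)²
(2849549 + d(-2148, 661))*(2446105 - 4745234) = (2849549 + (-22 - 2148)²)*(2446105 - 4745234) = (2849549 + (-2170)²)*(-2299129) = (2849549 + 4708900)*(-2299129) = 7558449*(-2299129) = -17377849290921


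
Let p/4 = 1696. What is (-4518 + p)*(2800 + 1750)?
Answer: 10310300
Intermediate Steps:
p = 6784 (p = 4*1696 = 6784)
(-4518 + p)*(2800 + 1750) = (-4518 + 6784)*(2800 + 1750) = 2266*4550 = 10310300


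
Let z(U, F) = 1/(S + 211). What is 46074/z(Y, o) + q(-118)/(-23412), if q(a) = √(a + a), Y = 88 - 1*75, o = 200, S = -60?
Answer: 6957174 - I*√59/11706 ≈ 6.9572e+6 - 0.00065617*I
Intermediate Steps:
Y = 13 (Y = 88 - 75 = 13)
z(U, F) = 1/151 (z(U, F) = 1/(-60 + 211) = 1/151)
q(a) = √2*√a (q(a) = √(2*a) = √2*√a)
46074/z(Y, o) + q(-118)/(-23412) = 46074/(1/151) + (√2*√(-118))/(-23412) = 46074*151 + (√2*(I*√118))*(-1/23412) = 6957174 + (2*I*√59)*(-1/23412) = 6957174 - I*√59/11706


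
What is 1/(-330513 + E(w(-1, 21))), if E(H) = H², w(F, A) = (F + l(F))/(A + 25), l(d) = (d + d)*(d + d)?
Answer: -2116/699365499 ≈ -3.0256e-6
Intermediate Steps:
l(d) = 4*d² (l(d) = (2*d)*(2*d) = 4*d²)
w(F, A) = (F + 4*F²)/(25 + A) (w(F, A) = (F + 4*F²)/(A + 25) = (F + 4*F²)/(25 + A))
1/(-330513 + E(w(-1, 21))) = 1/(-330513 + (-(1 + 4*(-1))/(25 + 21))²) = 1/(-330513 + (-1*(1 - 4)/46)²) = 1/(-330513 + (-1*1/46*(-3))²) = 1/(-330513 + (3/46)²) = 1/(-330513 + 9/2116) = 1/(-699365499/2116) = -2116/699365499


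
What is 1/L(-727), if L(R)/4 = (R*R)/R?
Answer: -1/2908 ≈ -0.00034388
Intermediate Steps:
L(R) = 4*R (L(R) = 4*((R*R)/R) = 4*(R²/R) = 4*R)
1/L(-727) = 1/(4*(-727)) = 1/(-2908) = -1/2908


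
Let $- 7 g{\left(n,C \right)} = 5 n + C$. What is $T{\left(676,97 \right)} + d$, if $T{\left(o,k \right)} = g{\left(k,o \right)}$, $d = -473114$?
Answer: $- \frac{3312959}{7} \approx -4.7328 \cdot 10^{5}$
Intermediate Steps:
$g{\left(n,C \right)} = - \frac{5 n}{7} - \frac{C}{7}$ ($g{\left(n,C \right)} = - \frac{5 n + C}{7} = - \frac{C + 5 n}{7} = - \frac{5 n}{7} - \frac{C}{7}$)
$T{\left(o,k \right)} = - \frac{5 k}{7} - \frac{o}{7}$
$T{\left(676,97 \right)} + d = \left(\left(- \frac{5}{7}\right) 97 - \frac{676}{7}\right) - 473114 = \left(- \frac{485}{7} - \frac{676}{7}\right) - 473114 = - \frac{1161}{7} - 473114 = - \frac{3312959}{7}$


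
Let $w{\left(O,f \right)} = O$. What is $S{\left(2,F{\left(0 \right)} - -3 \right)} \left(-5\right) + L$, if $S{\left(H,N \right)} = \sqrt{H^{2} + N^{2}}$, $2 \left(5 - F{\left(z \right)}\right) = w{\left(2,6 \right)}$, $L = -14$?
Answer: $-14 - 5 \sqrt{53} \approx -50.401$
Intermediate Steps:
$F{\left(z \right)} = 4$ ($F{\left(z \right)} = 5 - 1 = 4$)
$S{\left(2,F{\left(0 \right)} - -3 \right)} \left(-5\right) + L = \sqrt{2^{2} + \left(4 - -3\right)^{2}} \left(-5\right) - 14 = \sqrt{4 + \left(4 + 3\right)^{2}} \left(-5\right) - 14 = \sqrt{4 + 7^{2}} \left(-5\right) - 14 = \sqrt{4 + 49} \left(-5\right) - 14 = \sqrt{53} \left(-5\right) - 14 = - 5 \sqrt{53} - 14 = -14 - 5 \sqrt{53}$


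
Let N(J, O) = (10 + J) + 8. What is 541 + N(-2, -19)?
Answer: 557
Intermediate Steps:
N(J, O) = 18 + J
541 + N(-2, -19) = 541 + (18 - 2) = 541 + 16 = 557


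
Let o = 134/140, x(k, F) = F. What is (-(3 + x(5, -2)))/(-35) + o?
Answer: 69/70 ≈ 0.98571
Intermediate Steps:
o = 67/70 (o = 134*(1/140) = 67/70 ≈ 0.95714)
(-(3 + x(5, -2)))/(-35) + o = (-(3 - 2))/(-35) + 67/70 = -(-1)/35 + 67/70 = -1/35*(-1) + 67/70 = 1/35 + 67/70 = 69/70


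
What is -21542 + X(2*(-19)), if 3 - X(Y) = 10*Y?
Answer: -21159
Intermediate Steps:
X(Y) = 3 - 10*Y
-21542 + X(2*(-19)) = -21542 + (3 - 20*(-19)) = -21542 + (3 - 10*(-38)) = -21542 + (3 + 380) = -21542 + 383 = -21159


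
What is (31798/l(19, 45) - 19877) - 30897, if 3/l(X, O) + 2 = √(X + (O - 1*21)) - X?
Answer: -273360 + 31798*√43/3 ≈ -2.0386e+5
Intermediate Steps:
l(X, O) = 3/(-2 + √(-21 + O + X) - X) (l(X, O) = 3/(-2 + (√(X + (O - 1*21)) - X)) = 3/(-2 + (√(X + (O - 21)) - X)) = 3/(-2 + (√(X + (-21 + O)) - X)) = 3/(-2 + (√(-21 + O + X) - X)) = 3/(-2 + √(-21 + O + X) - X))
(31798/l(19, 45) - 19877) - 30897 = (31798/((-3/(2 + 19 - √(-21 + 45 + 19)))) - 19877) - 30897 = (31798/((-3/(2 + 19 - √43))) - 19877) - 30897 = (31798/((-3/(21 - √43))) - 19877) - 30897 = (31798*(-7 + √43/3) - 19877) - 30897 = ((-222586 + 31798*√43/3) - 19877) - 30897 = (-242463 + 31798*√43/3) - 30897 = -273360 + 31798*√43/3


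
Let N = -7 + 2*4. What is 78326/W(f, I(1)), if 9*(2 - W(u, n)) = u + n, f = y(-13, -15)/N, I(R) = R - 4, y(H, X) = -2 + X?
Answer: 352467/19 ≈ 18551.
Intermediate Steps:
I(R) = -4 + R
N = 1 (N = -7 + 8 = 1)
f = -17 (f = (-2 - 15)/1 = -17*1 = -17)
W(u, n) = 2 - n/9 - u/9 (W(u, n) = 2 - (u + n)/9 = 2 - (n + u)/9 = 2 + (-n/9 - u/9) = 2 - n/9 - u/9)
78326/W(f, I(1)) = 78326/(2 - (-4 + 1)/9 - 1/9*(-17)) = 78326/(2 - 1/9*(-3) + 17/9) = 78326/(2 + 1/3 + 17/9) = 78326/(38/9) = 78326*(9/38) = 352467/19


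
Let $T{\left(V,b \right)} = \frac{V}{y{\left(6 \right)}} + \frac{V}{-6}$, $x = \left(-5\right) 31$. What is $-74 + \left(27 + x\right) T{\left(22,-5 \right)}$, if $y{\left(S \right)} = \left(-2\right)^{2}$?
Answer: $- \frac{926}{3} \approx -308.67$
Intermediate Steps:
$y{\left(S \right)} = 4$
$x = -155$
$T{\left(V,b \right)} = \frac{V}{12}$ ($T{\left(V,b \right)} = \frac{V}{4} + \frac{V}{-6} = V \frac{1}{4} + V \left(- \frac{1}{6}\right) = \frac{V}{4} - \frac{V}{6} = \frac{V}{12}$)
$-74 + \left(27 + x\right) T{\left(22,-5 \right)} = -74 + \left(27 - 155\right) \frac{1}{12} \cdot 22 = -74 - \frac{704}{3} = - \frac{926}{3}$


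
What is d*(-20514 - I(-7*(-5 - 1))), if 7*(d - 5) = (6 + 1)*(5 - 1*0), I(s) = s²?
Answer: -222780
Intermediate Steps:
d = 10 (d = 5 + ((6 + 1)*(5 - 1*0))/7 = 5 + (7*(5 + 0))/7 = 5 + (7*5)/7 = 5 + (⅐)*35 = 5 + 5 = 10)
d*(-20514 - I(-7*(-5 - 1))) = 10*(-20514 - (-7*(-5 - 1))²) = 10*(-20514 - (-7*(-6))²) = 10*(-20514 - 1*42²) = 10*(-20514 - 1*1764) = 10*(-20514 - 1764) = 10*(-22278) = -222780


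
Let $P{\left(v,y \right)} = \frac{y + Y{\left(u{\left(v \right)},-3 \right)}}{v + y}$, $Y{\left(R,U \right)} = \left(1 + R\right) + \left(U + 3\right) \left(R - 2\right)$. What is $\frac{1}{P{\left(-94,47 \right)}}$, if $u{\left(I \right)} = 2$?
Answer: $- \frac{47}{50} \approx -0.94$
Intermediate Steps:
$Y{\left(R,U \right)} = 1 + R + \left(-2 + R\right) \left(3 + U\right)$ ($Y{\left(R,U \right)} = \left(1 + R\right) + \left(3 + U\right) \left(-2 + R\right) = \left(1 + R\right) + \left(-2 + R\right) \left(3 + U\right) = 1 + R + \left(-2 + R\right) \left(3 + U\right)$)
$P{\left(v,y \right)} = \frac{3 + y}{v + y}$ ($P{\left(v,y \right)} = \frac{y + \left(-5 - -6 + 4 \cdot 2 + 2 \left(-3\right)\right)}{v + y} = \frac{y + \left(-5 + 6 + 8 - 6\right)}{v + y} = \frac{y + 3}{v + y} = \frac{3 + y}{v + y}$)
$\frac{1}{P{\left(-94,47 \right)}} = \frac{1}{\frac{1}{-94 + 47} \left(3 + 47\right)} = \frac{1}{\frac{1}{-47} \cdot 50} = \frac{1}{\left(- \frac{1}{47}\right) 50} = \frac{1}{- \frac{50}{47}} = - \frac{47}{50}$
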